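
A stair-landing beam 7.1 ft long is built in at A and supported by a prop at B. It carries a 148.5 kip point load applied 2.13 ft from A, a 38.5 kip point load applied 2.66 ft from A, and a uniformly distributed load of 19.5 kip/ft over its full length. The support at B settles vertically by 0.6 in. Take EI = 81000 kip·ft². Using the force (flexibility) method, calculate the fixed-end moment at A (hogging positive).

Release the roller at B. Primary structure: cantilever fixed at A.
Deflection at B on the released cantilever, summing each load's contribution:
  point load 148.5 at a = 2.13: Pa²(3L − a)/(6EI) = 2153/EI
  point load 38.5 at a = 2.66: Pa²(3L − a)/(6EI) = 846.3/EI
  UDL 19.5: wL⁴/(8EI) = 6194/EI
  δ_0 = 9193/EI
Tip deflection under a unit load at B: L³/(3EI) = 119.3/EI.
With EI = 81000 kip·ft²: δ_0 = 0.11349 ft and δ_{BB} = 0.001473 ft/kip.
Compatibility — the beam at B must follow the support down by 0.05 ft: δ_0 − R_B·δ_{BB} = 0.05, so R_B = (0.11349 − 0.05)/0.001473 = 43.11 kip.
Moment equilibrium about A: M_A = Σ(load moments about A) − R_B·L = 910.2 − 43.11×7.1 = 604.1 kip·ft.

M_A = 604.1 kip·ft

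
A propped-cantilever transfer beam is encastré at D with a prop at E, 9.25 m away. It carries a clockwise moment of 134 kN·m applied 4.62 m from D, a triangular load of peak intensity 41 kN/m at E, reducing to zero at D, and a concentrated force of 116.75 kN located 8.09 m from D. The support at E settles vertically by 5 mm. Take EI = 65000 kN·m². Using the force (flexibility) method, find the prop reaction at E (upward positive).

R_E = 214.3 kN

Release the roller at E. Primary structure: cantilever fixed at D.
Deflection at E on the released cantilever, summing each load's contribution:
  clockwise couple 134 at a = 4.62: M₀a(2L − a)/(2EI) = 4296/EI
  triangular load, peak 41 at the free end: 11w₀L⁴/(120EI) = 27515/EI
  point load 116.75 at a = 8.09: Pa²(3L − a)/(6EI) = 25037/EI
  δ_0 = 56848/EI
Flexibility coefficient — unit upward force at E: δ_{EE} = L³/(3EI) = 263.8/EI.
With EI = 65000 kN·m²: δ_0 = 0.87459 m and δ_{EE} = 0.004059 m/kN.
Compatibility — the beam at E must follow the support down by 0.005 m: δ_0 − R_E·δ_{EE} = 0.005, so R_E = (0.87459 − 0.005)/0.004059 = 214.3 kN.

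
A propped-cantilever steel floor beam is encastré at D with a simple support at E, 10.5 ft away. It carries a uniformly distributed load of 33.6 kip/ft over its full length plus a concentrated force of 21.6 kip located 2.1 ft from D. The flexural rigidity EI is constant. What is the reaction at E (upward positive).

Take the reaction at E as the redundant and release it; the primary structure is a cantilever fixed at D.
Free-end deflection of the primary structure under the applied loading (downward +):
  UDL 33.6: wL⁴/(8EI) = 51051/EI
  point load 21.6 at a = 2.1: Pa²(3L − a)/(6EI) = 466.8/EI
  δ_0 = 51518/EI
Tip deflection under a unit load at E: L³/(3EI) = 385.9/EI.
The prop prevents deflection at E: R_E = δ_0/δ_{EE} = 51518/385.9 = 133.5 kip.

R_E = 133.5 kip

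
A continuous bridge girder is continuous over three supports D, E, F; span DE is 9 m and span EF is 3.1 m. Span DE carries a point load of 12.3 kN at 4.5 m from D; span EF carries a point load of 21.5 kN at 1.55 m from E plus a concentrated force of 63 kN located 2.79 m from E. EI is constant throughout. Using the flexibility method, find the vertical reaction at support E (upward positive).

Take M_E as the redundant. Released structure: two simple spans DE and EF with a hinge at E.
End slopes at the hinge E, treating each span as simply supported:
  span DE: point load 12.3 at a = 4.5: Pab(L + a)/(6LEI) = 62.27/EI
  span EF: point load 21.5 at a = 1.55: Pab(L + b)/(6LEI) = 12.91/EI
  span EF: point load 63 at a = 2.79: Pab(L + b)/(6LEI) = 9.99/EI
  relative rotation θ_0 = (62.27 + 22.9)/EI = 85.17/EI
A unit hogging moment at E produces rotation L₁/(3EI) + L₂/(3EI) = 4.033/EI.
Slope continuity at E: θ_0 = M_E·4.033/EI, so M_E = 85.17/4.033 = 21.12 kN·m (hogging).
Span DE, ΣM about D with M_E applied at E: R_E^{DE}·9 = 55.35 + 21.12, so R_E^{DE} = 8.496 kN and R_D = 12.3 − 8.496 = 3.804 kN.
Span EF, ΣM about F: R_E^{EF}·3.1 = 52.85 + 21.12, so R_E^{EF} = 23.86 kN and R_F = 84.5 − 23.86 = 60.64 kN.
R_E = 8.496 + 23.86 = 32.36 kN.

R_E = 32.36 kN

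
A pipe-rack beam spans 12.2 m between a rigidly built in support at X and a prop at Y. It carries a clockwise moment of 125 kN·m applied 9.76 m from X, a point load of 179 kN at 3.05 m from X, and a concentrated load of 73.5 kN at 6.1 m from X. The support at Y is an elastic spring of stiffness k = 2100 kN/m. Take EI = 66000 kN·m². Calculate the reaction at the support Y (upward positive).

Remove the prop at Y; the released (primary) structure is a cantilever built in at X.
Free-end deflection of the primary structure under the applied loading (downward +):
  clockwise couple 125 at a = 9.76: M₀a(2L − a)/(2EI) = 8930/EI
  point load 179 at a = 3.05: Pa²(3L − a)/(6EI) = 9311/EI
  point load 73.5 at a = 6.1: Pa²(3L − a)/(6EI) = 13903/EI
  δ_0 = 32144/EI
Tip deflection under a unit load at Y: L³/(3EI) = 605.3/EI.
With EI = 66000 kN·m²: δ_0 = 0.48703 m and δ_{YY} = 0.009171 m/kN.
Compatibility — the spring shortens by R_Y/k under the reaction it provides: δ_0 − R_Y·δ_{YY} = R_Y/k. With 1/k = 0.000476 m/kN, R_Y = δ_0 / (δ_{YY} + 1/k) = 0.48703 / (0.009171 + 0.000476) = 50.48 kN.

R_Y = 50.48 kN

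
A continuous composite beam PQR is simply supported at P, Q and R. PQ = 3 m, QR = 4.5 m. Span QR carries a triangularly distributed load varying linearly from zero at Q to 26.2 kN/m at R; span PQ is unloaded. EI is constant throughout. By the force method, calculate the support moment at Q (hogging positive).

M_Q = 18.57 kN·m

Insert a hinge at Q; M_Q is the redundant, and each span becomes simply supported.
End slopes at the hinge Q, treating each span as simply supported:
  span QR: triangular load, peak 26.2: 7w₀L³/(360EI) = 46.42/EI
  relative rotation θ_0 = (0 + 46.42)/EI = 46.42/EI
A unit hogging moment at Q produces rotation L₁/(3EI) + L₂/(3EI) = 2.5/EI.
Compatibility: M_Q·(L₁+L₂)/(3EI) = θ_0, giving M_Q = 18.57 kN·m (hogging).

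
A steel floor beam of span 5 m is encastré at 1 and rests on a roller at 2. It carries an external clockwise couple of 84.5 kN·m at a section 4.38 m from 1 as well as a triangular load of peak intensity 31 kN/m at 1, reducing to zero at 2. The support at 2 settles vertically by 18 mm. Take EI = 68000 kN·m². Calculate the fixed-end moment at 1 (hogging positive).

Release the roller at 2. Primary structure: cantilever fixed at 1.
Primary-structure tip deflection at 2 by superposition:
  clockwise couple 84.5 at a = 4.38: M₀a(2L − a)/(2EI) = 1040/EI
  triangular load, peak 31 at the fixed end: w₀L⁴/(30EI) = 645.8/EI
  δ_0 = 1686/EI
Tip deflection under a unit load at 2: L³/(3EI) = 41.67/EI.
With EI = 68000 kN·m²: δ_0 = 0.024792 m and δ_{22} = 0.000613 m/kN.
Compatibility — the beam at 2 must follow the support down by 0.018 m: δ_0 − R_2·δ_{22} = 0.018, so R_2 = (0.024792 − 0.018)/0.000613 = 11.08 kN.
Moment equilibrium about 1: M_1 = Σ(load moments about 1) − R_2·L = 213.7 − 11.08×5 = 158.2 kN·m.

M_1 = 158.2 kN·m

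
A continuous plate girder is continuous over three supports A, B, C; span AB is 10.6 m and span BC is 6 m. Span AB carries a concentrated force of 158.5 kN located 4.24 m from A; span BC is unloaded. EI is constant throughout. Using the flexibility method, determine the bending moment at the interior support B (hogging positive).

M_B = 180.2 kN·m

Release continuity at B by inserting a hinge; the redundant is the internal moment M_B. The primary structure is two simply-supported spans AB and BC.
End slopes at the hinge B, treating each span as simply supported:
  span AB: point load 158.5 at a = 4.24: Pab(L + a)/(6LEI) = 997.3/EI
  relative rotation θ_0 = (997.3 + 0)/EI = 997.3/EI
A unit hogging moment at B produces rotation L₁/(3EI) + L₂/(3EI) = 5.533/EI.
Slope continuity at B: θ_0 = M_B·5.533/EI, so M_B = 997.3/5.533 = 180.2 kN·m (hogging).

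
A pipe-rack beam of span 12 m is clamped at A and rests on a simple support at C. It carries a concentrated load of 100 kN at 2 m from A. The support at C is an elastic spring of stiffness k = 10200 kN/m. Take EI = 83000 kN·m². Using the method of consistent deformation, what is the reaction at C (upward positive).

R_C = 3.88 kN

Release the roller at C. Primary structure: cantilever fixed at A.
Downward deflection at the released point C due to the loads:
  point load 100 at a = 2: Pa²(3L − a)/(6EI) = 2267/EI
Tip deflection under a unit load at C: L³/(3EI) = 576/EI.
With EI = 83000 kN·m²: δ_0 = 0.027309 m and δ_{CC} = 0.00694 m/kN.
Compatibility — the spring shortens by R_C/k under the reaction it provides: δ_0 − R_C·δ_{CC} = R_C/k. With 1/k = 0.000098 m/kN, R_C = δ_0 / (δ_{CC} + 1/k) = 0.027309 / (0.00694 + 0.000098) = 3.88 kN.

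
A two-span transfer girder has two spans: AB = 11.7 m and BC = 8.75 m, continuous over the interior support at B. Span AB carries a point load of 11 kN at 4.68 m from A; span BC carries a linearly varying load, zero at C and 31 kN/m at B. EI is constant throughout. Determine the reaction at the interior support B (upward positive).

Take M_B as the redundant. Released structure: two simple spans AB and BC with a hinge at B.
End slopes at the hinge B, treating each span as simply supported:
  span AB: point load 11 at a = 4.68: Pab(L + a)/(6LEI) = 84.32/EI
  span BC: triangular load, peak 31: w₀L³/(45EI) = 461.5/EI
  relative rotation θ_0 = (84.32 + 461.5)/EI = 545.8/EI
A unit hogging moment at B produces rotation L₁/(3EI) + L₂/(3EI) = 6.817/EI.
Compatibility: M_B·(L₁+L₂)/(3EI) = θ_0, giving M_B = 80.07 kN·m (hogging).
Span AB, ΣM about A with M_B applied at B: R_B^{AB}·11.7 = 51.48 + 80.07, so R_B^{AB} = 11.24 kN and R_A = 11 − 11.24 = -0.2438 kN.
Span BC, ΣM about C: R_B^{BC}·8.75 = 791.1 + 80.07, so R_B^{BC} = 99.57 kN and R_C = 135.6 − 99.57 = 36.06 kN.
R_B = 11.24 + 99.57 = 110.8 kN.

R_B = 110.8 kN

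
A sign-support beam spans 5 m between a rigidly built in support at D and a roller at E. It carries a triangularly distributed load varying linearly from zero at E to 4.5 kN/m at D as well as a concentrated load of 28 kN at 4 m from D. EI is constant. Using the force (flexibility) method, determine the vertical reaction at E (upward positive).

R_E = 21.96 kN

Remove the prop at E; the released (primary) structure is a cantilever built in at D.
Free-end deflection of the primary structure under the applied loading (downward +):
  triangular load, peak 4.5 at the fixed end: w₀L⁴/(30EI) = 93.75/EI
  point load 28 at a = 4: Pa²(3L − a)/(6EI) = 821.3/EI
  δ_0 = 915.1/EI
Tip deflection under a unit load at E: L³/(3EI) = 41.67/EI.
Compatibility at E: δ_0 − R_E·δ_{EE} = 0, so R_E = 915.1/41.67 = 21.96 kN.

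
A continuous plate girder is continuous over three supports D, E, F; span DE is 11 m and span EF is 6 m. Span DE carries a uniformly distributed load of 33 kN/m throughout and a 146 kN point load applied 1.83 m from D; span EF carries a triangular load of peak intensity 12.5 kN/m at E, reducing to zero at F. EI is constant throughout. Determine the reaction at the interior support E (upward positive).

R_E = 338.4 kN

Take M_E as the redundant. Released structure: two simple spans DE and EF with a hinge at E.
Rotations at E on the released spans (each span's end-slope, ×1/EI):
  span DE: UDL 33: wL³/(24EI) = 1830/EI
  span DE: point load 146 at a = 1.83: Pab(L + a)/(6LEI) = 476.3/EI
  span EF: triangular load, peak 12.5: w₀L³/(45EI) = 60/EI
  relative rotation θ_0 = (2306 + 60)/EI = 2366/EI
A unit hogging moment at E produces rotation L₁/(3EI) + L₂/(3EI) = 5.667/EI.
Compatibility: M_E·(L₁+L₂)/(3EI) = θ_0, giving M_E = 417.6 kN·m (hogging).
Span DE, ΣM about D with M_E applied at E: R_E^{DE}·11 = 2264 + 417.6, so R_E^{DE} = 243.8 kN and R_D = 509 − 243.8 = 265.2 kN.
Span EF, ΣM about F: R_E^{EF}·6 = 150 + 417.6, so R_E^{EF} = 94.6 kN and R_F = 37.5 − 94.6 = -57.1 kN.
R_E = 243.8 + 94.6 = 338.4 kN.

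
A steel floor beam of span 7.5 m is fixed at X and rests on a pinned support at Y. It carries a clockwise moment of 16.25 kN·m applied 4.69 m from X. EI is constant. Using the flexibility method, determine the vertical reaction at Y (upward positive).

Release the roller at Y. Primary structure: cantilever fixed at X.
Deflection at Y on the released cantilever, summing each load's contribution:
  clockwise couple 16.25 at a = 4.69: M₀a(2L − a)/(2EI) = 392.9/EI
Flexibility coefficient — unit upward force at Y: δ_{YY} = L³/(3EI) = 140.6/EI.
Compatibility at Y: δ_0 − R_Y·δ_{YY} = 0, so R_Y = 392.9/140.6 = 2.794 kN.

R_Y = 2.794 kN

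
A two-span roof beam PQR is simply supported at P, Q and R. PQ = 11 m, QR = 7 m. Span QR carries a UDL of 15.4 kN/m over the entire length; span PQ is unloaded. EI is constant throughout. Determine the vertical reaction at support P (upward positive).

R_P = -3.335 kN

Insert a hinge at Q; M_Q is the redundant, and each span becomes simply supported.
End slopes at the hinge Q, treating each span as simply supported:
  span QR: UDL 15.4: wL³/(24EI) = 220.1/EI
  relative rotation θ_0 = (0 + 220.1)/EI = 220.1/EI
A unit hogging moment at Q produces rotation L₁/(3EI) + L₂/(3EI) = 6/EI.
Compatibility: M_Q·(L₁+L₂)/(3EI) = θ_0, giving M_Q = 36.68 kN·m (hogging).
Span PQ, ΣM about P with M_Q applied at Q: R_Q^{PQ}·11 = 0 + 36.68, so R_Q^{PQ} = 3.335 kN and R_P = 0 − 3.335 = -3.335 kN.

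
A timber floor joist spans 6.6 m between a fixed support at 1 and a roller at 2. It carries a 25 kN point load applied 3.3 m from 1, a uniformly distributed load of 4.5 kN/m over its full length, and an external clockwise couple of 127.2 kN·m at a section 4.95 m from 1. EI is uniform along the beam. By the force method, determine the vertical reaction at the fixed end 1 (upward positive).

Release the roller at 2. Primary structure: cantilever fixed at 1.
Downward deflection at the released point 2 due to the loads:
  point load 25 at a = 3.3: Pa²(3L − a)/(6EI) = 748.7/EI
  UDL 4.5: wL⁴/(8EI) = 1067/EI
  clockwise couple 127.2 at a = 4.95: M₀a(2L − a)/(2EI) = 2597/EI
  δ_0 = 4413/EI
Tip deflection under a unit load at 2: L³/(3EI) = 95.83/EI.
The prop prevents deflection at 2: R_2 = δ_0/δ_{22} = 4413/95.83 = 46.05 kN.
Vertical equilibrium: R_1 = ΣP − R_2 = 54.7 − 46.05 = 8.648 kN.

R_1 = 8.648 kN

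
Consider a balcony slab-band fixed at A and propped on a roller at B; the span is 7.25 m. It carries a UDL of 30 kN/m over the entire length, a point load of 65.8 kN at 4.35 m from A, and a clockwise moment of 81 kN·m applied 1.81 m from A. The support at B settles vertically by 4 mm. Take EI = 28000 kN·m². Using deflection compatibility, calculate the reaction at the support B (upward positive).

Remove the prop at B; the released (primary) structure is a cantilever built in at A.
Deflection at B on the released cantilever, summing each load's contribution:
  UDL 30: wL⁴/(8EI) = 10361/EI
  point load 65.8 at a = 4.35: Pa²(3L − a)/(6EI) = 3611/EI
  clockwise couple 81 at a = 1.81: M₀a(2L − a)/(2EI) = 930.2/EI
  δ_0 = 14902/EI
Tip deflection under a unit load at B: L³/(3EI) = 127/EI.
With EI = 28000 kN·m²: δ_0 = 0.5322 m and δ_{BB} = 0.004537 m/kN.
Compatibility — the beam at B must follow the support down by 0.004 m: δ_0 − R_B·δ_{BB} = 0.004, so R_B = (0.5322 − 0.004)/0.004537 = 116.4 kN.

R_B = 116.4 kN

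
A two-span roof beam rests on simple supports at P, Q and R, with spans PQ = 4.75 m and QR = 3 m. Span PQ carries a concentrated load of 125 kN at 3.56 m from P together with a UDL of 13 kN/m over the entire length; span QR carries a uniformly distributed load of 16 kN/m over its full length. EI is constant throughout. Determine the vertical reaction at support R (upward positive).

R_R = -5.736 kN

Take M_Q as the redundant. Released structure: two simple spans PQ and QR with a hinge at Q.
Rotations at Q on the released spans (each span's end-slope, ×1/EI):
  span PQ: point load 125 at a = 3.56: Pab(L + a)/(6LEI) = 154.4/EI
  span PQ: UDL 13: wL³/(24EI) = 58.05/EI
  span QR: UDL 16: wL³/(24EI) = 18/EI
  relative rotation θ_0 = (212.5 + 18)/EI = 230.5/EI
A unit hogging moment at Q produces rotation L₁/(3EI) + L₂/(3EI) = 2.583/EI.
Slope continuity at Q: θ_0 = M_Q·2.583/EI, so M_Q = 230.5/2.583 = 89.21 kN·m (hogging).
Span QR, ΣM about R: R_Q^{QR}·3 = 72 + 89.21, so R_Q^{QR} = 53.74 kN and R_R = 48 − 53.74 = -5.736 kN.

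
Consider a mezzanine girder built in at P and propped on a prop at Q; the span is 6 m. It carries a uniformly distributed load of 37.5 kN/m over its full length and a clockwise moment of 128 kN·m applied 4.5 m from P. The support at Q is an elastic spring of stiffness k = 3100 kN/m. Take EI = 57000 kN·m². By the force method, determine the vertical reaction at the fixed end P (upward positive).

Remove the prop at Q; the released (primary) structure is a cantilever built in at P.
Free-end deflection of the primary structure under the applied loading (downward +):
  UDL 37.5: wL⁴/(8EI) = 6075/EI
  clockwise couple 128 at a = 4.5: M₀a(2L − a)/(2EI) = 2160/EI
  δ_0 = 8235/EI
Tip deflection under a unit load at Q: L³/(3EI) = 72/EI.
With EI = 57000 kN·m²: δ_0 = 0.14447 m and δ_{QQ} = 0.001263 m/kN.
Compatibility — the spring shortens by R_Q/k under the reaction it provides: δ_0 − R_Q·δ_{QQ} = R_Q/k. With 1/k = 0.000323 m/kN, R_Q = δ_0 / (δ_{QQ} + 1/k) = 0.14447 / (0.001263 + 0.000323) = 91.11 kN.
Vertical equilibrium: R_P = ΣP − R_Q = 225 − 91.11 = 133.9 kN.

R_P = 133.9 kN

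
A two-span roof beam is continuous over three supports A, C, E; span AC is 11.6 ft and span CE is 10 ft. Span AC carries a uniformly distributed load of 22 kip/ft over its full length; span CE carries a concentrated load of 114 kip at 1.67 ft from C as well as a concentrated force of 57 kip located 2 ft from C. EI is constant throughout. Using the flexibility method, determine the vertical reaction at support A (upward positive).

R_A = 101.4 kip

Release continuity at C by inserting a hinge; the redundant is the internal moment M_C. The primary structure is two simply-supported spans AC and CE.
Discontinuity in slope at C on the released structure — sum the simple-span end rotations:
  span AC: UDL 22: wL³/(24EI) = 1431/EI
  span CE: point load 114 at a = 1.67: Pab(L + b)/(6LEI) = 484.5/EI
  span CE: point load 57 at a = 2: Pab(L + b)/(6LEI) = 273.6/EI
  relative rotation θ_0 = (1431 + 758.1)/EI = 2189/EI
A unit hogging moment at C produces rotation L₁/(3EI) + L₂/(3EI) = 7.2/EI.
Compatibility: M_C·(L₁+L₂)/(3EI) = θ_0, giving M_C = 304 kip·ft (hogging).
Span AC, ΣM about A with M_C applied at C: R_C^{AC}·11.6 = 1480 + 304, so R_C^{AC} = 153.8 kip and R_A = 255.2 − 153.8 = 101.4 kip.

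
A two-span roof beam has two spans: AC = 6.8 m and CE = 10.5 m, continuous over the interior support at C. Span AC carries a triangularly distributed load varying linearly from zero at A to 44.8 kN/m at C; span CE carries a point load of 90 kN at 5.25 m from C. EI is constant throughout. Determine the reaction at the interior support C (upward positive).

R_C = 185.8 kN

Insert a hinge at C; M_C is the redundant, and each span becomes simply supported.
Discontinuity in slope at C on the released structure — sum the simple-span end rotations:
  span AC: triangular load, peak 44.8: w₀L³/(45EI) = 313/EI
  span CE: point load 90 at a = 5.25: Pab(L + b)/(6LEI) = 620.2/EI
  relative rotation θ_0 = (313 + 620.2)/EI = 933.2/EI
A unit hogging moment at C produces rotation L₁/(3EI) + L₂/(3EI) = 5.767/EI.
Slope continuity at C: θ_0 = M_C·5.767/EI, so M_C = 933.2/5.767 = 161.8 kN·m (hogging).
Span AC, ΣM about A with M_C applied at C: R_C^{AC}·6.8 = 690.5 + 161.8, so R_C^{AC} = 125.3 kN and R_A = 152.3 − 125.3 = 26.98 kN.
Span CE, ΣM about E: R_C^{CE}·10.5 = 472.5 + 161.8, so R_C^{CE} = 60.41 kN and R_E = 90 − 60.41 = 29.59 kN.
R_C = 125.3 + 60.41 = 185.8 kN.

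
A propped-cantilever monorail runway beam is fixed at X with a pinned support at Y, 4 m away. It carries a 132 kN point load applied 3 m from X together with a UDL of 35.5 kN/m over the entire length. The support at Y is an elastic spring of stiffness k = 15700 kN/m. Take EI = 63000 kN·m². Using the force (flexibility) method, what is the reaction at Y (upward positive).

R_Y = 115.1 kN

Choose R_Y as the redundant. The primary structure is the cantilever fixed at X.
Deflection at Y on the released cantilever, summing each load's contribution:
  point load 132 at a = 3: Pa²(3L − a)/(6EI) = 1782/EI
  UDL 35.5: wL⁴/(8EI) = 1136/EI
  δ_0 = 2918/EI
Flexibility coefficient — unit upward force at Y: δ_{YY} = L³/(3EI) = 21.33/EI.
With EI = 63000 kN·m²: δ_0 = 0.046317 m and δ_{YY} = 0.000339 m/kN.
Compatibility — the spring shortens by R_Y/k under the reaction it provides: δ_0 − R_Y·δ_{YY} = R_Y/k. With 1/k = 0.000064 m/kN, R_Y = δ_0 / (δ_{YY} + 1/k) = 0.046317 / (0.000339 + 0.000064) = 115.1 kN.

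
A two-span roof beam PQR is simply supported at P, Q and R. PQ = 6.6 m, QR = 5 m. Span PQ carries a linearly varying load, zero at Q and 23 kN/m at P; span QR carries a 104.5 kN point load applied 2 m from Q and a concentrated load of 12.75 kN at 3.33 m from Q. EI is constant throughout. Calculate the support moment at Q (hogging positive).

Take M_Q as the redundant. Released structure: two simple spans PQ and QR with a hinge at Q.
Rotations at Q on the released spans (each span's end-slope, ×1/EI):
  span PQ: triangular load, peak 23: 7w₀L³/(360EI) = 128.6/EI
  span QR: point load 104.5 at a = 2: Pab(L + b)/(6LEI) = 167.2/EI
  span QR: point load 12.75 at a = 3.33: Pab(L + b)/(6LEI) = 15.76/EI
  relative rotation θ_0 = (128.6 + 183)/EI = 311.5/EI
A unit hogging moment at Q produces rotation L₁/(3EI) + L₂/(3EI) = 3.867/EI.
Compatibility: M_Q·(L₁+L₂)/(3EI) = θ_0, giving M_Q = 80.57 kN·m (hogging).

M_Q = 80.57 kN·m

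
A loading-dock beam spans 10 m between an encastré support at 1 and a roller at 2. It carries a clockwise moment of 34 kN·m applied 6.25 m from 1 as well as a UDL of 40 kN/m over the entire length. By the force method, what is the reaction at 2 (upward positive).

R_2 = 154.4 kN

Choose R_2 as the redundant. The primary structure is the cantilever fixed at 1.
Primary-structure tip deflection at 2 by superposition:
  clockwise couple 34 at a = 6.25: M₀a(2L − a)/(2EI) = 1461/EI
  UDL 40: wL⁴/(8EI) = 50000/EI
  δ_0 = 51461/EI
Flexibility coefficient — unit upward force at 2: δ_{22} = L³/(3EI) = 333.3/EI.
The prop prevents deflection at 2: R_2 = δ_0/δ_{22} = 51461/333.3 = 154.4 kN.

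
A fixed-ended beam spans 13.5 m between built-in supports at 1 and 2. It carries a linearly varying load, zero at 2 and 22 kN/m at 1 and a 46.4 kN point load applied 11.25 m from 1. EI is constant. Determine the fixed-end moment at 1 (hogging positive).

M_1 = 215 kN·m

Release both end moments; the primary structure is a simply-supported span 12 with redundants M_1 and M_2.
Simple-span end rotations at 1 and 2 under the given loads:
  at 1: triangular load, peak 22: w₀L³/(45EI) = 1203/EI
  at 2: triangular load, peak 22: 7w₀L³/(360EI) = 1052/EI
  at 1: point load 46.4 at a = 11.25: Pab(L + b)/(6LEI) = 228.4/EI
  at 2: point load 46.4 at a = 11.25: Pab(L + a)/(6LEI) = 358.9/EI
  θ_10 = 1431/EI,  θ_20 = 1411/EI
Flexibility coefficients: a unit moment at one end gives L/(3EI) there and L/(6EI) at the far end, so f₁₁ = f₂₂ = 4.5/EI and f₁₂ = f₂₁ = 2.25/EI.
Compatibility — zero rotation at each built-in end:
  4.5 M_1 + 2.25 M_2 = 1431
  2.25 M_1 + 4.5 M_2 = 1411
Solving the pair gives M_1 = 215 kN·m and M_2 = 206.2 kN·m (hogging).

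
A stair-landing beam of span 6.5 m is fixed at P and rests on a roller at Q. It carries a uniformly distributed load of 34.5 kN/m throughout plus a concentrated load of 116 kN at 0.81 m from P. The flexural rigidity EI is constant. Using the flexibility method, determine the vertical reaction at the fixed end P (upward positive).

Release the roller at Q. Primary structure: cantilever fixed at P.
Primary-structure tip deflection at Q by superposition:
  UDL 34.5: wL⁴/(8EI) = 7698/EI
  point load 116 at a = 0.81: Pa²(3L − a)/(6EI) = 237.1/EI
  δ_0 = 7935/EI
Flexibility coefficient — unit upward force at Q: δ_{QQ} = L³/(3EI) = 91.54/EI.
The prop prevents deflection at Q: R_Q = δ_0/δ_{QQ} = 7935/91.54 = 86.68 kN.
Vertical equilibrium: R_P = ΣP − R_Q = 340.2 − 86.68 = 253.6 kN.

R_P = 253.6 kN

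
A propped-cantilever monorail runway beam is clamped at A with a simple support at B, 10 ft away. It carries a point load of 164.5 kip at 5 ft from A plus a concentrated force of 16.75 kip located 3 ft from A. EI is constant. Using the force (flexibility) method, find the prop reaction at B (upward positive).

R_B = 53.44 kip

Remove the prop at B; the released (primary) structure is a cantilever built in at A.
Primary-structure tip deflection at B by superposition:
  point load 164.5 at a = 5: Pa²(3L − a)/(6EI) = 17135/EI
  point load 16.75 at a = 3: Pa²(3L − a)/(6EI) = 678.4/EI
  δ_0 = 17814/EI
Flexibility coefficient — unit upward force at B: δ_{BB} = L³/(3EI) = 333.3/EI.
The prop prevents deflection at B: R_B = δ_0/δ_{BB} = 17814/333.3 = 53.44 kip.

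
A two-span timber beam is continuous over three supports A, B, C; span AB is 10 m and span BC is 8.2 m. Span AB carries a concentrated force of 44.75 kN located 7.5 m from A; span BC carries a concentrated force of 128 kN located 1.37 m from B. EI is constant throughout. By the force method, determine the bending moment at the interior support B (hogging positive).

Insert a hinge at B; M_B is the redundant, and each span becomes simply supported.
Discontinuity in slope at B on the released structure — sum the simple-span end rotations:
  span AB: point load 44.75 at a = 7.5: Pab(L + a)/(6LEI) = 244.7/EI
  span BC: point load 128 at a = 1.37: Pab(L + b)/(6LEI) = 365.9/EI
  relative rotation θ_0 = (244.7 + 365.9)/EI = 610.6/EI
A unit hogging moment at B produces rotation L₁/(3EI) + L₂/(3EI) = 6.067/EI.
Compatibility: M_B·(L₁+L₂)/(3EI) = θ_0, giving M_B = 100.7 kN·m (hogging).

M_B = 100.7 kN·m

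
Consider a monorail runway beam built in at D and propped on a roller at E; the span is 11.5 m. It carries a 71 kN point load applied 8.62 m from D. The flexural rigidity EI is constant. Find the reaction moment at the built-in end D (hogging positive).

Release the roller at E. Primary structure: cantilever fixed at D.
Primary-structure tip deflection at E by superposition:
  point load 71 at a = 8.62: Pa²(3L − a)/(6EI) = 22755/EI
Tip deflection under a unit load at E: L³/(3EI) = 507/EI.
The prop prevents deflection at E: R_E = δ_0/δ_{EE} = 22755/507 = 44.89 kN.
Moment equilibrium about D: M_D = Σ(load moments about D) − R_E·L = 612 − 44.89×11.5 = 95.83 kN·m.

M_D = 95.83 kN·m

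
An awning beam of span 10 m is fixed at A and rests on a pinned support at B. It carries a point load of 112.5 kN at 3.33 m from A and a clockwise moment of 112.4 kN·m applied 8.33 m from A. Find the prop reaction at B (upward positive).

Choose R_B as the redundant. The primary structure is the cantilever fixed at A.
Primary-structure tip deflection at B by superposition:
  point load 112.5 at a = 3.33: Pa²(3L − a)/(6EI) = 5545/EI
  clockwise couple 112.4 at a = 8.33: M₀a(2L − a)/(2EI) = 5463/EI
  δ_0 = 11008/EI
Flexibility coefficient — unit upward force at B: δ_{BB} = L³/(3EI) = 333.3/EI.
The prop prevents deflection at B: R_B = δ_0/δ_{BB} = 11008/333.3 = 33.03 kN.

R_B = 33.03 kN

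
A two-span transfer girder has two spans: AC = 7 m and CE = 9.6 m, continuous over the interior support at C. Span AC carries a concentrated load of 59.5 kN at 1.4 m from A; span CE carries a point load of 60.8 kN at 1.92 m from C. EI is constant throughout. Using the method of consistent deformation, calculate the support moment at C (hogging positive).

Release continuity at C by inserting a hinge; the redundant is the internal moment M_C. The primary structure is two simply-supported spans AC and CE.
End slopes at the hinge C, treating each span as simply supported:
  span AC: point load 59.5 at a = 1.4: Pab(L + a)/(6LEI) = 93.3/EI
  span CE: point load 60.8 at a = 1.92: Pab(L + b)/(6LEI) = 269/EI
  relative rotation θ_0 = (93.3 + 269)/EI = 362.3/EI
A unit hogging moment at C produces rotation L₁/(3EI) + L₂/(3EI) = 5.533/EI.
Slope continuity at C: θ_0 = M_C·5.533/EI, so M_C = 362.3/5.533 = 65.47 kN·m (hogging).

M_C = 65.47 kN·m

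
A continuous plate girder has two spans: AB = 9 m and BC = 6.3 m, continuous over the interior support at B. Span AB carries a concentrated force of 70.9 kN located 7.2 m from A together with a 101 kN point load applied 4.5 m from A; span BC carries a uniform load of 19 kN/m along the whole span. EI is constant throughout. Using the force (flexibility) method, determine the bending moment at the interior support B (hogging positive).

Take M_B as the redundant. Released structure: two simple spans AB and BC with a hinge at B.
Discontinuity in slope at B on the released structure — sum the simple-span end rotations:
  span AB: point load 70.9 at a = 7.2: Pab(L + a)/(6LEI) = 275.7/EI
  span AB: point load 101 at a = 4.5: Pab(L + a)/(6LEI) = 511.3/EI
  span BC: UDL 19: wL³/(24EI) = 198/EI
  relative rotation θ_0 = (787 + 198)/EI = 984.9/EI
A unit hogging moment at B produces rotation L₁/(3EI) + L₂/(3EI) = 5.1/EI.
Compatibility: M_B·(L₁+L₂)/(3EI) = θ_0, giving M_B = 193.1 kN·m (hogging).

M_B = 193.1 kN·m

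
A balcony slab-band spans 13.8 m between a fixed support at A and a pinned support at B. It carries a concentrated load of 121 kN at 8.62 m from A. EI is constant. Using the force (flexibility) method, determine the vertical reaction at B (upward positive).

R_B = 56.07 kN

Take the reaction at B as the redundant and release it; the primary structure is a cantilever fixed at A.
Primary-structure tip deflection at B by superposition:
  point load 121 at a = 8.62: Pa²(3L − a)/(6EI) = 49120/EI
Flexibility coefficient — unit upward force at B: δ_{BB} = L³/(3EI) = 876/EI.
The prop prevents deflection at B: R_B = δ_0/δ_{BB} = 49120/876 = 56.07 kN.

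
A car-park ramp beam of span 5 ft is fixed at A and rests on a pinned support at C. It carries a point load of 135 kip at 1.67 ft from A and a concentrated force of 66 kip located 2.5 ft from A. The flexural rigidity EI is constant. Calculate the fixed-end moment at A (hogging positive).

M_A = 186.9 kip·ft

Take the reaction at C as the redundant and release it; the primary structure is a cantilever fixed at A.
Primary-structure tip deflection at C by superposition:
  point load 135 at a = 1.67: Pa²(3L − a)/(6EI) = 836.5/EI
  point load 66 at a = 2.5: Pa²(3L − a)/(6EI) = 859.4/EI
  δ_0 = 1696/EI
Tip deflection under a unit load at C: L³/(3EI) = 41.67/EI.
Compatibility at C: δ_0 − R_C·δ_{CC} = 0, so R_C = 1696/41.67 = 40.7 kip.
Moment equilibrium about A: M_A = Σ(load moments about A) − R_C·L = 390.4 − 40.7×5 = 186.9 kip·ft.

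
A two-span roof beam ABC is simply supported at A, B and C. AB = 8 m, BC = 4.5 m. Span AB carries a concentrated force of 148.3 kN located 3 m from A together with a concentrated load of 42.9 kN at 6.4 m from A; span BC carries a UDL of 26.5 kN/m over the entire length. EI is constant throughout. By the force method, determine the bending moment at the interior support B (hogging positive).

M_B = 178.1 kN·m

Take M_B as the redundant. Released structure: two simple spans AB and BC with a hinge at B.
End slopes at the hinge B, treating each span as simply supported:
  span AB: point load 148.3 at a = 3: Pab(L + a)/(6LEI) = 509.8/EI
  span AB: point load 42.9 at a = 6.4: Pab(L + a)/(6LEI) = 131.8/EI
  span BC: UDL 26.5: wL³/(24EI) = 100.6/EI
  relative rotation θ_0 = (641.6 + 100.6)/EI = 742.2/EI
A unit hogging moment at B produces rotation L₁/(3EI) + L₂/(3EI) = 4.167/EI.
Slope continuity at B: θ_0 = M_B·4.167/EI, so M_B = 742.2/4.167 = 178.1 kN·m (hogging).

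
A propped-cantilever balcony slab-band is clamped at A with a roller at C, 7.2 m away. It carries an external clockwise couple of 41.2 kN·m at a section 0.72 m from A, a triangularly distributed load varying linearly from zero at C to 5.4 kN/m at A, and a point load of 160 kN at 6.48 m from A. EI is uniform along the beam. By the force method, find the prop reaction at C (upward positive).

Choose R_C as the redundant. The primary structure is the cantilever fixed at A.
Primary-structure tip deflection at C by superposition:
  clockwise couple 41.2 at a = 0.72: M₀a(2L − a)/(2EI) = 202.9/EI
  triangular load, peak 5.4 at the fixed end: w₀L⁴/(30EI) = 483.7/EI
  point load 160 at a = 6.48: Pa²(3L − a)/(6EI) = 16931/EI
  δ_0 = 17617/EI
Tip deflection under a unit load at C: L³/(3EI) = 124.4/EI.
Compatibility at C: δ_0 − R_C·δ_{CC} = 0, so R_C = 17617/124.4 = 141.6 kN.

R_C = 141.6 kN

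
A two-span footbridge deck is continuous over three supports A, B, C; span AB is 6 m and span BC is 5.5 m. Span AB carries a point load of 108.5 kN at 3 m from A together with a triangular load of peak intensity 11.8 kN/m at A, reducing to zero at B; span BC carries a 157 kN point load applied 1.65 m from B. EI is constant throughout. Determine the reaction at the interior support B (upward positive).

Take M_B as the redundant. Released structure: two simple spans AB and BC with a hinge at B.
End slopes at the hinge B, treating each span as simply supported:
  span AB: point load 108.5 at a = 3: Pab(L + a)/(6LEI) = 244.1/EI
  span AB: triangular load, peak 11.8: 7w₀L³/(360EI) = 49.56/EI
  span BC: point load 157 at a = 1.65: Pab(L + b)/(6LEI) = 282.6/EI
  relative rotation θ_0 = (293.7 + 282.6)/EI = 576.3/EI
A unit hogging moment at B produces rotation L₁/(3EI) + L₂/(3EI) = 3.833/EI.
Compatibility: M_B·(L₁+L₂)/(3EI) = θ_0, giving M_B = 150.3 kN·m (hogging).
Span AB, ΣM about A with M_B applied at B: R_B^{AB}·6 = 396.3 + 150.3, so R_B^{AB} = 91.11 kN and R_A = 143.9 − 91.11 = 52.79 kN.
Span BC, ΣM about C: R_B^{BC}·5.5 = 604.5 + 150.3, so R_B^{BC} = 137.2 kN and R_C = 157 − 137.2 = 19.77 kN.
R_B = 91.11 + 137.2 = 228.3 kN.

R_B = 228.3 kN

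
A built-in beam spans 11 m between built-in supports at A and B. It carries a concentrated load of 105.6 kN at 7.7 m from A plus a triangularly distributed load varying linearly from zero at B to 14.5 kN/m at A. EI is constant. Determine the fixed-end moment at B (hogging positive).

M_B = 229.2 kN·m

Take the two fixed-end moments M_A, M_B as redundants; the released structure is the simple span AB.
End rotations of the released simple span under the applied load (×1/EI):
  at A: point load 105.6 at a = 7.7: Pab(L + b)/(6LEI) = 581.4/EI
  at B: point load 105.6 at a = 7.7: Pab(L + a)/(6LEI) = 760.3/EI
  at A: triangular load, peak 14.5: w₀L³/(45EI) = 428.9/EI
  at B: triangular load, peak 14.5: 7w₀L³/(360EI) = 375.3/EI
  θ_A0 = 1010/EI,  θ_B0 = 1136/EI
Flexibility coefficients: a unit moment at one end gives L/(3EI) there and L/(6EI) at the far end, so f₁₁ = f₂₂ = 3.667/EI and f₁₂ = f₂₁ = 1.833/EI.
Compatibility — zero rotation at each built-in end:
  3.667 M_A + 1.833 M_B = 1010
  1.833 M_A + 3.667 M_B = 1136
Solving the pair gives M_A = 160.9 kN·m and M_B = 229.2 kN·m (hogging).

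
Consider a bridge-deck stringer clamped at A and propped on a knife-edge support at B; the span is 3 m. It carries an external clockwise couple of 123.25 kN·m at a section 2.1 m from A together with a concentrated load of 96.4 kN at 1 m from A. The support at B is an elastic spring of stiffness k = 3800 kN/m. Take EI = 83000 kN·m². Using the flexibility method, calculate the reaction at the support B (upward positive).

Take the reaction at B as the redundant and release it; the primary structure is a cantilever fixed at A.
Deflection at B on the released cantilever, summing each load's contribution:
  clockwise couple 123.25 at a = 2.1: M₀a(2L − a)/(2EI) = 504.7/EI
  point load 96.4 at a = 1: Pa²(3L − a)/(6EI) = 128.5/EI
  δ_0 = 633.2/EI
Flexibility coefficient — unit upward force at B: δ_{BB} = L³/(3EI) = 9/EI.
With EI = 83000 kN·m²: δ_0 = 0.007629 m and δ_{BB} = 0.000108 m/kN.
Compatibility — the spring shortens by R_B/k under the reaction it provides: δ_0 − R_B·δ_{BB} = R_B/k. With 1/k = 0.000263 m/kN, R_B = δ_0 / (δ_{BB} + 1/k) = 0.007629 / (0.000108 + 0.000263) = 20.53 kN.

R_B = 20.53 kN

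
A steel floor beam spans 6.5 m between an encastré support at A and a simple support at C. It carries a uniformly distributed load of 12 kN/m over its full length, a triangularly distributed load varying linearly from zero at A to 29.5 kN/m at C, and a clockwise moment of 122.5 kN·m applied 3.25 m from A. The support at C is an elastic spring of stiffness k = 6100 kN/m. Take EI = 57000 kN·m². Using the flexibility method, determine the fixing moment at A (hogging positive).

Remove the prop at C; the released (primary) structure is a cantilever built in at A.
Deflection at C on the released cantilever, summing each load's contribution:
  UDL 12: wL⁴/(8EI) = 2678/EI
  triangular load, peak 29.5 at the free end: 11w₀L⁴/(120EI) = 4827/EI
  clockwise couple 122.5 at a = 3.25: M₀a(2L − a)/(2EI) = 1941/EI
  δ_0 = 9446/EI
Tip deflection under a unit load at C: L³/(3EI) = 91.54/EI.
With EI = 57000 kN·m²: δ_0 = 0.16571 m and δ_{CC} = 0.001606 m/kN.
Compatibility — the spring shortens by R_C/k under the reaction it provides: δ_0 − R_C·δ_{CC} = R_C/k. With 1/k = 0.000164 m/kN, R_C = δ_0 / (δ_{CC} + 1/k) = 0.16571 / (0.001606 + 0.000164) = 93.63 kN.
Moment equilibrium about A: M_A = Σ(load moments about A) − R_C·L = 791.5 − 93.63×6.5 = 182.9 kN·m.

M_A = 182.9 kN·m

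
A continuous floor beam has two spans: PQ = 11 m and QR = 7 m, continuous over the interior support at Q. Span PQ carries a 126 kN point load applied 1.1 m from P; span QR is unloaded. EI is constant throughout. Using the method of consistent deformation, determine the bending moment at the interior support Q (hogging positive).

M_Q = 41.93 kN·m

Take M_Q as the redundant. Released structure: two simple spans PQ and QR with a hinge at Q.
Rotations at Q on the released spans (each span's end-slope, ×1/EI):
  span PQ: point load 126 at a = 1.1: Pab(L + a)/(6LEI) = 251.6/EI
  relative rotation θ_0 = (251.6 + 0)/EI = 251.6/EI
A unit hogging moment at Q produces rotation L₁/(3EI) + L₂/(3EI) = 6/EI.
Slope continuity at Q: θ_0 = M_Q·6/EI, so M_Q = 251.6/6 = 41.93 kN·m (hogging).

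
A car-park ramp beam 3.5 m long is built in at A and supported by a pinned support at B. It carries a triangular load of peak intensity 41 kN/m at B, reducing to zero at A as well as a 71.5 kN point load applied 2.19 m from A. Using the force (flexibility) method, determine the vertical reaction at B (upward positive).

Choose R_B as the redundant. The primary structure is the cantilever fixed at A.
Free-end deflection of the primary structure under the applied loading (downward +):
  triangular load, peak 41 at the free end: 11w₀L⁴/(120EI) = 564/EI
  point load 71.5 at a = 2.19: Pa²(3L − a)/(6EI) = 474.9/EI
  δ_0 = 1039/EI
Tip deflection under a unit load at B: L³/(3EI) = 14.29/EI.
Compatibility at B: δ_0 − R_B·δ_{BB} = 0, so R_B = 1039/14.29 = 72.69 kN.

R_B = 72.69 kN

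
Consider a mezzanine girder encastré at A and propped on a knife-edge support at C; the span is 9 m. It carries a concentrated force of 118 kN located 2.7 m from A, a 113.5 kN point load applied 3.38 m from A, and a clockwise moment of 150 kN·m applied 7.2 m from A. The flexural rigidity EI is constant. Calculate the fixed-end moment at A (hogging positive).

Choose R_C as the redundant. The primary structure is the cantilever fixed at A.
Primary-structure tip deflection at C by superposition:
  point load 118 at a = 2.7: Pa²(3L − a)/(6EI) = 3484/EI
  point load 113.5 at a = 3.38: Pa²(3L − a)/(6EI) = 5105/EI
  clockwise couple 150 at a = 7.2: M₀a(2L − a)/(2EI) = 5832/EI
  δ_0 = 14420/EI
Tip deflection under a unit load at C: L³/(3EI) = 243/EI.
The prop prevents deflection at C: R_C = δ_0/δ_{CC} = 14420/243 = 59.34 kN.
Moment equilibrium about A: M_A = Σ(load moments about A) − R_C·L = 852.2 − 59.34×9 = 318.1 kN·m.

M_A = 318.1 kN·m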